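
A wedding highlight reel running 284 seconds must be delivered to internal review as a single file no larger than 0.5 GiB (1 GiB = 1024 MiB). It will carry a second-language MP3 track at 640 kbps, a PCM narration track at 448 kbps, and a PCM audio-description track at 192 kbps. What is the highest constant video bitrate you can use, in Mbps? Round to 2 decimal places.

13.84 Mbps

Budget: 0.5 GiB = 4295.0 Mb.
Total bitrate budget: 4295.0 Mb / 284 s = 15.123 Mbps.
Audio total: 640 + 448 + 192 = 1280 kbps = 1.280 Mbps.
Video: 15.123 − 1.280 = 13.843 Mbps.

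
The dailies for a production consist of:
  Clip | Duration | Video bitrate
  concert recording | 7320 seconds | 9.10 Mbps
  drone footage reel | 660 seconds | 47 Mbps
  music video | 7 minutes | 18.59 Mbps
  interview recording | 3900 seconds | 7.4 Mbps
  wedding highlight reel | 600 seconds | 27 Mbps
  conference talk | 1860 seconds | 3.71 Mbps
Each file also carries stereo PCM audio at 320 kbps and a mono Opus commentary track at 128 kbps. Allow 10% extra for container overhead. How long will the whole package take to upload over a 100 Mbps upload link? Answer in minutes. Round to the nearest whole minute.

Audio total: 320 + 128 = 448 kbps = 0.448 Mbps.
concert recording: 9.548 Mbps × 7320 s × 1.10 = 76880.5 Mb
drone footage reel: 47.448 Mbps × 660 s × 1.10 = 34447.2 Mb
music video: 19.038 Mbps × 420 s × 1.10 = 8795.6 Mb
interview recording: 7.848 Mbps × 3900 s × 1.10 = 33667.9 Mb
wedding highlight reel: 27.448 Mbps × 600 s × 1.10 = 18115.7 Mb
conference talk: 4.158 Mbps × 1860 s × 1.10 = 8507.3 Mb
Total: 180414.2 Mb = 22551.8 MB.
At 100 Mbps: 180414.2 / 100 = 1804 s ≈ 30.1 minutes.

30 minutes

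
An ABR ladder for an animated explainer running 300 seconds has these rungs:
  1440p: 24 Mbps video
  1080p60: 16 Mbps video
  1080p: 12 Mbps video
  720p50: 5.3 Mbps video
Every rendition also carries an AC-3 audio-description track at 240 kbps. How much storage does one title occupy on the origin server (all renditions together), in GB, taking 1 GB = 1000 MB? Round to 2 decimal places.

2.18 GB

Audio: 240 kbps = 0.240 Mbps.
Sum of rendition bitrates: (24+0.240) + (16+0.240) + (12+0.240) + (5.3+0.240) = 58.260 Mbps.
× 300 s = 17,478 Mb = 2,185 MB = 2.185 GB.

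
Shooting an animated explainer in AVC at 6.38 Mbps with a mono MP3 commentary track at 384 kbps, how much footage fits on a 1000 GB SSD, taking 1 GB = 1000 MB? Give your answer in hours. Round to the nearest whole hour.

329 hours

Audio: 384 kbps = 0.384 Mbps.
Total bitrate: 6.38 + 0.384 = 6.764 Mbps.
Capacity: 1000 GB = 8,000,000 Mb.
Recording time: 8,000,000 / 6.764 = 1,182,732 s ≈ 329 hours.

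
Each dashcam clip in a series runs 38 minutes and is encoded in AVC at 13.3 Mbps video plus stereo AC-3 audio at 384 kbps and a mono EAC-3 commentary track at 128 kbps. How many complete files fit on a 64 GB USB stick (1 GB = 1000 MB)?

16

38 min = 2280 s
Audio total: 384 + 128 = 512 kbps = 0.512 Mbps.
Total bitrate: 13.812 Mbps.
Per item: 13.812 Mbps × 2280 s = 31,491 Mb = 3,936 MB.
Capacity: 64 GB = 512,000 Mb; 16.26 items → 16 complete.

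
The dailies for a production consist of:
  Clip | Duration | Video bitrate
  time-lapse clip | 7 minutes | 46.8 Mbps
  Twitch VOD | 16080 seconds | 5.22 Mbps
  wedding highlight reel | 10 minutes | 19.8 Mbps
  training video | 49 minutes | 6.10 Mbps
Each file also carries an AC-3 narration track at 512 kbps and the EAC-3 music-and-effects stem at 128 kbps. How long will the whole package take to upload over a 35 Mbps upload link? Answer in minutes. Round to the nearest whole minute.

Audio total: 512 + 128 = 640 kbps = 0.640 Mbps.
time-lapse clip: 47.440 Mbps × 420 s = 19924.8 Mb
Twitch VOD: 5.860 Mbps × 16080 s = 94228.8 Mb
wedding highlight reel: 20.440 Mbps × 600 s = 12264.0 Mb
training video: 6.740 Mbps × 2940 s = 19815.6 Mb
Total: 146233.2 Mb = 18279.2 MB.
At 35 Mbps: 146233.2 / 35 = 4178 s ≈ 69.6 minutes.

70 minutes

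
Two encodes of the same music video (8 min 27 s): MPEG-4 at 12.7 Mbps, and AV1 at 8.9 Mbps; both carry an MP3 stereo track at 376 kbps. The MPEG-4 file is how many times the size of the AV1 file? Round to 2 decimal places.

1.41

8 min 27 s = 507 s
Audio: 376 kbps = 0.376 Mbps.
MPEG-4: 13.076 Mbps × 507 s = 6629.5 Mb = 0.772 GiB.
AV1: 9.276 Mbps × 507 s = 4702.9 Mb = 0.547 GiB.
Ratio: 0.772 / 0.547 = 1.410.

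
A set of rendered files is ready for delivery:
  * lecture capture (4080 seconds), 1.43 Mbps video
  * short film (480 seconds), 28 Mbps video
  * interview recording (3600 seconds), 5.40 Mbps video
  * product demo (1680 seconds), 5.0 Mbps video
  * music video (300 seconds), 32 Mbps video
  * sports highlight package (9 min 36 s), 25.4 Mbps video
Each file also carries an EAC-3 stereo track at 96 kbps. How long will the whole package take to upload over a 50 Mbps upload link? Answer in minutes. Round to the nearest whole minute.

Audio: 96 kbps = 0.096 Mbps.
lecture capture: 1.526 Mbps × 4080 s = 6226.1 Mb
short film: 28.096 Mbps × 480 s = 13486.1 Mb
interview recording: 5.496 Mbps × 3600 s = 19785.6 Mb
product demo: 5.096 Mbps × 1680 s = 8561.3 Mb
music video: 32.096 Mbps × 300 s = 9628.8 Mb
sports highlight package: 25.496 Mbps × 576 s = 14685.7 Mb
Total: 72373.5 Mb = 9046.7 MB.
At 50 Mbps: 72373.5 / 50 = 1447 s ≈ 24.1 minutes.

24 minutes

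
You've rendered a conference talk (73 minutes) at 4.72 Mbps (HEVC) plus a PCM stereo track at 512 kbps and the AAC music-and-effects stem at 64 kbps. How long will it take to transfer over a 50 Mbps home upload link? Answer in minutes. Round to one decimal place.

7.7 minutes

73 min = 4380 s
Audio total: 512 + 64 = 576 kbps = 0.576 Mbps.
Total bitrate: 5.296 Mbps.
File: 5.296 Mbps × 4380 s = 23196.5 Mb.
At 50 Mbps: 23196.5 / 50 = 463.9 s ≈ 7.73 minutes.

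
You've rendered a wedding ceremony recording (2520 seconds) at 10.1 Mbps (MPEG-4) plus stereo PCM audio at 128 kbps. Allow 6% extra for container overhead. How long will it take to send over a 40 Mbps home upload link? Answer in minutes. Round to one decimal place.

11.4 minutes

Audio: 128 kbps = 0.128 Mbps.
Total bitrate: 10.228 Mbps.
File: 10.228 Mbps × 2520 s = 25774.6 Mb.
With 6% container overhead: ×1.06. → 27321.0 Mb.
At 40 Mbps: 27321.0 / 40 = 683.0 s ≈ 11.4 minutes.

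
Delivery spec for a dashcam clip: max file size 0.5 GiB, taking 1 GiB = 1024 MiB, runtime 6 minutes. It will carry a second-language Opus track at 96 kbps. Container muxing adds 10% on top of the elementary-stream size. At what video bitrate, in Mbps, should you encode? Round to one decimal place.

10.7 Mbps

Budget: 0.5 GiB = 4295.0 Mb.
Stream payload after overhead: 4295.0 / 1.10 = 3904.5 Mb.
6 min = 360 s
Total bitrate budget: 3904.5 Mb / 360 s = 10.846 Mbps.
Audio: 96 kbps = 0.096 Mbps.
Video: 10.846 − 0.096 = 10.750 Mbps.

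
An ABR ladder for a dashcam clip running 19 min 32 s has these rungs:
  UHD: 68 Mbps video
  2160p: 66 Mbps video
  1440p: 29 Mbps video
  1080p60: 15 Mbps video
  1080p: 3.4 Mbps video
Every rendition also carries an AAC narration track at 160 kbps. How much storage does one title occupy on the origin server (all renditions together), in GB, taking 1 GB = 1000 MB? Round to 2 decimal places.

26.69 GB

19 min 32 s = 1172 s
Audio: 160 kbps = 0.160 Mbps.
Sum of rendition bitrates: (68+0.160) + (66+0.160) + (29+0.160) + (15+0.160) + (3.4+0.160) = 182.200 Mbps.
× 1172 s = 213,538 Mb = 26,692 MB = 26.69 GB.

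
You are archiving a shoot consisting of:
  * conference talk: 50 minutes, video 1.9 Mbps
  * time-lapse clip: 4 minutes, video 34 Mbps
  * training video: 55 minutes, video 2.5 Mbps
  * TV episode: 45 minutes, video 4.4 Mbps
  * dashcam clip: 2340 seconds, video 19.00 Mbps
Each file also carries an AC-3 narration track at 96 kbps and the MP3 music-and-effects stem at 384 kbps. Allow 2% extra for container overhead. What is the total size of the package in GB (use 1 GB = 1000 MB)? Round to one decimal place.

Audio total: 96 + 384 = 480 kbps = 0.480 Mbps.
conference talk: 2.380 Mbps × 3000 s × 1.02 = 7282.8 Mb
time-lapse clip: 34.480 Mbps × 240 s × 1.02 = 8440.7 Mb
training video: 2.980 Mbps × 3300 s × 1.02 = 10030.7 Mb
TV episode: 4.880 Mbps × 2700 s × 1.02 = 13439.5 Mb
dashcam clip: 19.480 Mbps × 2340 s × 1.02 = 46494.9 Mb
Total: 85688.6 Mb = 10711.1 MB.
= 10.71 GB.

10.7 GB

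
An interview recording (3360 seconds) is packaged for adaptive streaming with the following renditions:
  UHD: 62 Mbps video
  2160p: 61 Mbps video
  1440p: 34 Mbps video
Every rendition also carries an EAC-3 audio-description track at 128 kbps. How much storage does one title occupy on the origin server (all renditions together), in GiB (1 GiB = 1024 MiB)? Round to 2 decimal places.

61.56 GiB

Audio: 128 kbps = 0.128 Mbps.
Sum of rendition bitrates: (62+0.128) + (61+0.128) + (34+0.128) = 157.384 Mbps.
× 3360 s = 528,810 Mb = 66,101 MB = 61.56 GiB.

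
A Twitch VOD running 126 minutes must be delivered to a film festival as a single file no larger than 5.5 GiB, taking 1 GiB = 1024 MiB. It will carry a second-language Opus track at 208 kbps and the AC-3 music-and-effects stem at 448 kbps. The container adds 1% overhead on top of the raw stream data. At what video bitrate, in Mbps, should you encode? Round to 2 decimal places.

Budget: 5.5 GiB = 47244.6 Mb.
Stream payload after overhead: 47244.6 / 1.01 = 46776.9 Mb.
126 min = 7560 s
Total bitrate budget: 46776.9 Mb / 7560 s = 6.187 Mbps.
Audio total: 208 + 448 = 656 kbps = 0.656 Mbps.
Video: 6.187 − 0.656 = 5.531 Mbps.

5.53 Mbps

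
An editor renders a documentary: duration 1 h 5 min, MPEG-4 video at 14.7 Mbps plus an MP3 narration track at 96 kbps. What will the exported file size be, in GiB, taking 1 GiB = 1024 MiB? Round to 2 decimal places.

6.72 GiB

1 h 5 min = 65 min = 3900 s
Audio: 96 kbps = 0.096 Mbps.
Total bitrate: 14.7 + 0.096 = 14.796 Mbps.
Stream data: 14.796 Mbps × 3900 s = 57704.4 Mb.
57,704 Mb = 7,213,050,000 bytes ÷ 1,073,741,824 = 6.718 GiB.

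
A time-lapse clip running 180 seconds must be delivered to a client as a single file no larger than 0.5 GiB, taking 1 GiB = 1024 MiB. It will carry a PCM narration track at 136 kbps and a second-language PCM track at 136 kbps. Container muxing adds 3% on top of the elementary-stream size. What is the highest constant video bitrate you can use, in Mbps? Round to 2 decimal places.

Budget: 0.5 GiB = 4295.0 Mb.
Stream payload after overhead: 4295.0 / 1.03 = 4169.9 Mb.
Total bitrate budget: 4169.9 Mb / 180 s = 23.166 Mbps.
Audio total: 136 + 136 = 272 kbps = 0.272 Mbps.
Video: 23.166 − 0.272 = 22.894 Mbps.

22.89 Mbps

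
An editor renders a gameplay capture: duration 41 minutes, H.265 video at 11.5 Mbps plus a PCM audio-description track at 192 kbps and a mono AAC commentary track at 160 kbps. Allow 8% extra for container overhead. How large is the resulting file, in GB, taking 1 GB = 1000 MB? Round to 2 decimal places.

3.94 GB

41 min = 2460 s
Audio total: 192 + 160 = 352 kbps = 0.352 Mbps.
Total bitrate: 11.5 + 0.352 = 11.852 Mbps.
Stream data: 11.852 Mbps × 2460 s = 29155.9 Mb.
With 8% container overhead: ×1.08.
31,488 Mb ÷ 8 = 3,936 MB → 3.936 GB.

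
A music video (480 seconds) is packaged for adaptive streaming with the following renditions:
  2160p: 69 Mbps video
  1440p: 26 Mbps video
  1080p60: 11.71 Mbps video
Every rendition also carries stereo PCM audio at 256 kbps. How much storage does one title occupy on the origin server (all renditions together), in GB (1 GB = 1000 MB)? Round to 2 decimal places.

Audio: 256 kbps = 0.256 Mbps.
Sum of rendition bitrates: (69+0.256) + (26+0.256) + (11.71+0.256) = 107.478 Mbps.
× 480 s = 51,589 Mb = 6,449 MB = 6.449 GB.

6.45 GB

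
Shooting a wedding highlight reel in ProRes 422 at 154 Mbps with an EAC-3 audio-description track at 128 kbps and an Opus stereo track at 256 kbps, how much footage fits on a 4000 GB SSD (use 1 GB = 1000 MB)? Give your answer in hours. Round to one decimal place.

57.6 hours

Audio total: 128 + 256 = 384 kbps = 0.384 Mbps.
Total bitrate: 154 + 0.384 = 154.384 Mbps.
Capacity: 4000 GB = 32,000,000 Mb.
Recording time: 32,000,000 / 154.384 = 207,275 s ≈ 57.6 hours.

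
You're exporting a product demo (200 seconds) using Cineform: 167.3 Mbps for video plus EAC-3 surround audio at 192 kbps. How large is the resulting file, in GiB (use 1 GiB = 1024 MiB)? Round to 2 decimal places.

Audio: 192 kbps = 0.192 Mbps.
Total bitrate: 167.3 + 0.192 = 167.492 Mbps.
Stream data: 167.492 Mbps × 200 s = 33498.4 Mb.
33,498 Mb = 4,187,300,000 bytes ÷ 1,073,741,824 = 3.900 GiB.

3.90 GiB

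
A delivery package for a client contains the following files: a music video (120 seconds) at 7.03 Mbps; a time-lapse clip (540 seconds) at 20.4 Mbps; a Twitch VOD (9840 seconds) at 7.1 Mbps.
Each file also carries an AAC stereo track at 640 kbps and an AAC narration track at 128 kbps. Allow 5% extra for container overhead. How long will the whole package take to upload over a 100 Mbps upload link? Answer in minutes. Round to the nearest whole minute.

Audio total: 640 + 128 = 768 kbps = 0.768 Mbps.
music video: 7.798 Mbps × 120 s × 1.05 = 982.5 Mb
time-lapse clip: 21.168 Mbps × 540 s × 1.05 = 12002.3 Mb
Twitch VOD: 7.868 Mbps × 9840 s × 1.05 = 81292.2 Mb
Total: 94277.0 Mb = 11784.6 MB.
At 100 Mbps: 94277.0 / 100 = 943 s ≈ 15.7 minutes.

16 minutes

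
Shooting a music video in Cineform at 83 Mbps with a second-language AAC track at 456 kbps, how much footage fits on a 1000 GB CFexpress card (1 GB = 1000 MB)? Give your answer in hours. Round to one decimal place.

Audio: 456 kbps = 0.456 Mbps.
Total bitrate: 83 + 0.456 = 83.456 Mbps.
Capacity: 1000 GB = 8,000,000 Mb.
Recording time: 8,000,000 / 83.456 = 95,859 s ≈ 26.6 hours.

26.6 hours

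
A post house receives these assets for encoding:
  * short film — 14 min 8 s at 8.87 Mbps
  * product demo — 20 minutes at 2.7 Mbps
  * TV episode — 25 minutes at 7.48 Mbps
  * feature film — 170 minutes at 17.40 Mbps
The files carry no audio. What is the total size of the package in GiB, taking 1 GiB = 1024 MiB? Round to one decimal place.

23.2 GiB

short film: 8.870 Mbps × 848 s = 7521.8 Mb
product demo: 2.700 Mbps × 1200 s = 3240.0 Mb
TV episode: 7.480 Mbps × 1500 s = 11220.0 Mb
feature film: 17.400 Mbps × 10200 s = 177480.0 Mb
Total: 199461.8 Mb = 24932.7 MB.
= 23.22 GiB.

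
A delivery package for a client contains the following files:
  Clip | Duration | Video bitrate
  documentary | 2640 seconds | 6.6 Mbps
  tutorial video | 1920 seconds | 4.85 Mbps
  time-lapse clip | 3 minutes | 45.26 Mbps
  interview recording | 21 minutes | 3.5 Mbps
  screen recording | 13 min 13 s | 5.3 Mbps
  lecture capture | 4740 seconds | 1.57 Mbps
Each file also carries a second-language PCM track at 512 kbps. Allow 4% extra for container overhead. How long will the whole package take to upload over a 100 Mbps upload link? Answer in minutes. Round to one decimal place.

Audio: 512 kbps = 0.512 Mbps.
documentary: 7.112 Mbps × 2640 s × 1.04 = 19526.7 Mb
tutorial video: 5.362 Mbps × 1920 s × 1.04 = 10706.8 Mb
time-lapse clip: 45.772 Mbps × 180 s × 1.04 = 8568.5 Mb
interview recording: 4.012 Mbps × 1260 s × 1.04 = 5257.3 Mb
screen recording: 5.812 Mbps × 793 s × 1.04 = 4793.3 Mb
lecture capture: 2.082 Mbps × 4740 s × 1.04 = 10263.4 Mb
Total: 59116.1 Mb = 7389.5 MB.
At 100 Mbps: 59116.1 / 100 = 591 s ≈ 9.85 minutes.

9.9 minutes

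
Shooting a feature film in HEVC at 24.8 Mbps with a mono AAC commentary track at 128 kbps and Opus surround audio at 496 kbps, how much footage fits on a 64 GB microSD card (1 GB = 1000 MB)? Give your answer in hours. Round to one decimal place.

5.6 hours

Audio total: 128 + 496 = 624 kbps = 0.624 Mbps.
Total bitrate: 24.8 + 0.624 = 25.424 Mbps.
Capacity: 64 GB = 512,000 Mb.
Recording time: 512,000 / 25.424 = 20,138 s ≈ 5.59 hours.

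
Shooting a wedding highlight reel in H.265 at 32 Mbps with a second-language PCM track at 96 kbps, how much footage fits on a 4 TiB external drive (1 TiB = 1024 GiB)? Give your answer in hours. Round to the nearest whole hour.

305 hours

Audio: 96 kbps = 0.096 Mbps.
Total bitrate: 32 + 0.096 = 32.096 Mbps.
Capacity: 4 TiB = 35,184,372 Mb.
Recording time: 35,184,372 / 32.096 = 1,096,223 s ≈ 305 hours.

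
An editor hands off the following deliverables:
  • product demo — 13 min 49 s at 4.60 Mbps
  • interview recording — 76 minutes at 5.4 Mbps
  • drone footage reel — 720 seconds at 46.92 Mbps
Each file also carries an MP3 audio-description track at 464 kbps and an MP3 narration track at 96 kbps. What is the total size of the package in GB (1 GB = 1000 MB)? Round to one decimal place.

8.2 GB

Audio total: 464 + 96 = 560 kbps = 0.560 Mbps.
product demo: 5.160 Mbps × 829 s = 4277.6 Mb
interview recording: 5.960 Mbps × 4560 s = 27177.6 Mb
drone footage reel: 47.480 Mbps × 720 s = 34185.6 Mb
Total: 65640.8 Mb = 8205.1 MB.
= 8.205 GB.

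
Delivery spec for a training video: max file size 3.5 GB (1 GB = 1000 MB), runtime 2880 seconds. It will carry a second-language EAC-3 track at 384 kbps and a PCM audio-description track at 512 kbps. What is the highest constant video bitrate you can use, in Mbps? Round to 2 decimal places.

8.83 Mbps

Budget: 3.5 GB = 28000.0 Mb.
Total bitrate budget: 28000.0 Mb / 2880 s = 9.722 Mbps.
Audio total: 384 + 512 = 896 kbps = 0.896 Mbps.
Video: 9.722 − 0.896 = 8.826 Mbps.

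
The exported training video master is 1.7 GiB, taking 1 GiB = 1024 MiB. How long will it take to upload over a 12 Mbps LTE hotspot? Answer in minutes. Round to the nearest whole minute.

20 minutes

File: 1.7 GiB = 14602.9 Mb.
At 12 Mbps: 14602.9 / 12 = 1216.9 s ≈ 20.3 minutes.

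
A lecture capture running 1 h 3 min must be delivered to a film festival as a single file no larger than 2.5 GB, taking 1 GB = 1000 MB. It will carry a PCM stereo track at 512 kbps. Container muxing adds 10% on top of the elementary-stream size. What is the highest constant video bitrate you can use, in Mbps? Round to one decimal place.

4.3 Mbps

Budget: 2.5 GB = 20000.0 Mb.
Stream payload after overhead: 20000.0 / 1.10 = 18181.8 Mb.
1 h 3 min = 63 min = 3780 s
Total bitrate budget: 18181.8 Mb / 3780 s = 4.810 Mbps.
Audio: 512 kbps = 0.512 Mbps.
Video: 4.810 − 0.512 = 4.298 Mbps.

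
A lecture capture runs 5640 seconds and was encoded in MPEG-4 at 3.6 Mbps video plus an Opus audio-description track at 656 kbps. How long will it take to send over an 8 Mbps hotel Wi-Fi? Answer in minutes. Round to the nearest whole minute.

Audio: 656 kbps = 0.656 Mbps.
Total bitrate: 4.256 Mbps.
File: 4.256 Mbps × 5640 s = 24003.8 Mb.
At 8 Mbps: 24003.8 / 8 = 3000.5 s ≈ 50 minutes.

50 minutes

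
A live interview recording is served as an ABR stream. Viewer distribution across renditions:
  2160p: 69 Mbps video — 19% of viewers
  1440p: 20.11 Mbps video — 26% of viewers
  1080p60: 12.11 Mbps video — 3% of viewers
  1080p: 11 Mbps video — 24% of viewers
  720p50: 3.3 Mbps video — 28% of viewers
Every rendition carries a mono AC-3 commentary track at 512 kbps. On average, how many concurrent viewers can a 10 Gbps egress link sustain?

439

Audio: 512 kbps = 0.512 Mbps.
Average per-viewer bitrate: 0.19×69.512 + 0.26×20.622 + 0.03×12.622 + 0.24×11.512 + 0.28×3.812 = 22.778 Mbps.
10 Gbps = 10,000 Mbps; 10,000 / 22.778 = 439.02 → 439.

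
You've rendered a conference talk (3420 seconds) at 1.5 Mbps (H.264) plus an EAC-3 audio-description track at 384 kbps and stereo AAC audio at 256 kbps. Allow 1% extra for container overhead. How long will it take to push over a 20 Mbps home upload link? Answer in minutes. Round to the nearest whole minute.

Audio total: 384 + 256 = 640 kbps = 0.640 Mbps.
Total bitrate: 2.140 Mbps.
File: 2.140 Mbps × 3420 s = 7318.8 Mb.
With 1% container overhead: ×1.01. → 7392.0 Mb.
At 20 Mbps: 7392.0 / 20 = 369.6 s ≈ 6.16 minutes.

6 minutes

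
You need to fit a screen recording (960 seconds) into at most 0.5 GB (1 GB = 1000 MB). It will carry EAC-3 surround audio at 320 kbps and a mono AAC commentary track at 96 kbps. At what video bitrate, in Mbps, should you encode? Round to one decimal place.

Budget: 0.5 GB = 4000.0 Mb.
Total bitrate budget: 4000.0 Mb / 960 s = 4.167 Mbps.
Audio total: 320 + 96 = 416 kbps = 0.416 Mbps.
Video: 4.167 − 0.416 = 3.751 Mbps.

3.8 Mbps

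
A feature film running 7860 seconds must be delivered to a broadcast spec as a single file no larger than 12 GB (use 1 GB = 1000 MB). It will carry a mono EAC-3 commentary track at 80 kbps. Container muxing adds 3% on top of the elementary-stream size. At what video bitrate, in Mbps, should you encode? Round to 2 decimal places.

11.78 Mbps

Budget: 12 GB = 96000.0 Mb.
Stream payload after overhead: 96000.0 / 1.03 = 93203.9 Mb.
Total bitrate budget: 93203.9 Mb / 7860 s = 11.858 Mbps.
Audio: 80 kbps = 0.080 Mbps.
Video: 11.858 − 0.080 = 11.778 Mbps.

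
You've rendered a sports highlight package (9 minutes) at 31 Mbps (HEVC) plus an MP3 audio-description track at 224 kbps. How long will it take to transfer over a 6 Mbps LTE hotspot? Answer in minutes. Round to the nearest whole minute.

9 min = 540 s
Audio: 224 kbps = 0.224 Mbps.
Total bitrate: 31.224 Mbps.
File: 31.224 Mbps × 540 s = 16861.0 Mb.
At 6 Mbps: 16861.0 / 6 = 2810.2 s ≈ 46.8 minutes.

47 minutes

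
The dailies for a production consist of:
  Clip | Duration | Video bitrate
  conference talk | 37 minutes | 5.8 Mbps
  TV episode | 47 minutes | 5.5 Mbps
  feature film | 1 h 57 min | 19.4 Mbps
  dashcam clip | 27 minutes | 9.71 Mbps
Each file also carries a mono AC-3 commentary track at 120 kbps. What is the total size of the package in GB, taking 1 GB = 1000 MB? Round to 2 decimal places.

Audio: 120 kbps = 0.120 Mbps.
conference talk: 5.920 Mbps × 2220 s = 13142.4 Mb
TV episode: 5.620 Mbps × 2820 s = 15848.4 Mb
feature film: 19.520 Mbps × 7020 s = 137030.4 Mb
dashcam clip: 9.830 Mbps × 1620 s = 15924.6 Mb
Total: 181945.8 Mb = 22743.2 MB.
= 22.74 GB.

22.74 GB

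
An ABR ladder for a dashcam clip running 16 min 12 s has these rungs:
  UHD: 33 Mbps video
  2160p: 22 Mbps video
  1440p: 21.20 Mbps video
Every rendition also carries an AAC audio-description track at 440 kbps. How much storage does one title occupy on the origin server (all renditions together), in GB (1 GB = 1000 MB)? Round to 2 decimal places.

16 min 12 s = 972 s
Audio: 440 kbps = 0.440 Mbps.
Sum of rendition bitrates: (33+0.440) + (22+0.440) + (21.20+0.440) = 77.520 Mbps.
× 972 s = 75,349 Mb = 9,419 MB = 9.419 GB.

9.42 GB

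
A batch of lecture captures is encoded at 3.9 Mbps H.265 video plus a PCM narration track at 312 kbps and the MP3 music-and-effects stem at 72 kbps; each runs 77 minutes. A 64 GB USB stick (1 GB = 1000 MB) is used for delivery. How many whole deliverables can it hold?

25

77 min = 4620 s
Audio total: 312 + 72 = 384 kbps = 0.384 Mbps.
Total bitrate: 4.284 Mbps.
Per item: 4.284 Mbps × 4620 s = 19,792 Mb = 2,474 MB.
Capacity: 64 GB = 512,000 Mb; 25.87 items → 25 complete.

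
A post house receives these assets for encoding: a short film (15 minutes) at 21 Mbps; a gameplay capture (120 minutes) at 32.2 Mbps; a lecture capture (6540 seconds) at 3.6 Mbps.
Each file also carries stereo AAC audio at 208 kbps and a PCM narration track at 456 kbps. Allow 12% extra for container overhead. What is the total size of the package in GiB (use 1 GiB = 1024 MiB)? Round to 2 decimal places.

37.03 GiB

Audio total: 208 + 456 = 664 kbps = 0.664 Mbps.
short film: 21.664 Mbps × 900 s × 1.12 = 21837.3 Mb
gameplay capture: 32.864 Mbps × 7200 s × 1.12 = 265015.3 Mb
lecture capture: 4.264 Mbps × 6540 s × 1.12 = 31232.9 Mb
Total: 318085.6 Mb = 39760.7 MB.
= 37.03 GiB.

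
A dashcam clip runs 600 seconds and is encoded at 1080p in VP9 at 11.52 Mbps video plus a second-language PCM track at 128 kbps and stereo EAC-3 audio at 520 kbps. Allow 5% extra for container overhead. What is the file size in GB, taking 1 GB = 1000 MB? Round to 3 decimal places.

Audio total: 128 + 520 = 648 kbps = 0.648 Mbps.
Total bitrate: 11.52 + 0.648 = 12.168 Mbps.
Stream data: 12.168 Mbps × 600 s = 7300.8 Mb.
With 5% container overhead: ×1.05.
7,666 Mb ÷ 8 = 958.2 MB → 0.9582 GB.

0.958 GB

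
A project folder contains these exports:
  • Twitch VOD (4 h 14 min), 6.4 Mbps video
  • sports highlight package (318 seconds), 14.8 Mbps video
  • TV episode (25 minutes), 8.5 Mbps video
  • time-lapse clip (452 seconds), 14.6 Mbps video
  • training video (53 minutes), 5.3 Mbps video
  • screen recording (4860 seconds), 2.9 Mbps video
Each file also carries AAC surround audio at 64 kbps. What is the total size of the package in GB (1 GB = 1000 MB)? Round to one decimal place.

19.3 GB

Audio: 64 kbps = 0.064 Mbps.
Twitch VOD: 6.464 Mbps × 15240 s = 98511.4 Mb
sports highlight package: 14.864 Mbps × 318 s = 4726.8 Mb
TV episode: 8.564 Mbps × 1500 s = 12846.0 Mb
time-lapse clip: 14.664 Mbps × 452 s = 6628.1 Mb
training video: 5.364 Mbps × 3180 s = 17057.5 Mb
screen recording: 2.964 Mbps × 4860 s = 14405.0 Mb
Total: 154174.8 Mb = 19271.8 MB.
= 19.27 GB.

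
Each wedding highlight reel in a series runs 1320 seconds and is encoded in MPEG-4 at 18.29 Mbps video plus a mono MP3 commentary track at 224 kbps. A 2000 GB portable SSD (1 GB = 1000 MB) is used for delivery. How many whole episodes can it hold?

Audio: 224 kbps = 0.224 Mbps.
Total bitrate: 18.514 Mbps.
Per item: 18.514 Mbps × 1320 s = 24,438 Mb = 3,055 MB.
Capacity: 2000 GB = 16,000,000 Mb; 654.71 items → 654 complete.

654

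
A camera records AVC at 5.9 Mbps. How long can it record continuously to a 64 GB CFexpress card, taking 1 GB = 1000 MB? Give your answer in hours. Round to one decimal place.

Capacity: 64 GB = 512,000 Mb.
Recording time: 512,000 / 5.900 = 86,780 s ≈ 24.1 hours.

24.1 hours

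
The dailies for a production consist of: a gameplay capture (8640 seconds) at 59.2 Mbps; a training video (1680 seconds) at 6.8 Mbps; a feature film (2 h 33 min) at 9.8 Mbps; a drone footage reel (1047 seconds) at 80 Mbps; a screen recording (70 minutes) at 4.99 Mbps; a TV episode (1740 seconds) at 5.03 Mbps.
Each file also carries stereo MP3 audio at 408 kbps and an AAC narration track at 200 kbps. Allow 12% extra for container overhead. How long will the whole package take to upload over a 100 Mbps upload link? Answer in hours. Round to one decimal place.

2.3 hours

Audio total: 408 + 200 = 608 kbps = 0.608 Mbps.
gameplay capture: 59.808 Mbps × 8640 s × 1.12 = 578750.1 Mb
training video: 7.408 Mbps × 1680 s × 1.12 = 13938.9 Mb
feature film: 10.408 Mbps × 9180 s × 1.12 = 107010.9 Mb
drone footage reel: 80.608 Mbps × 1047 s × 1.12 = 94524.2 Mb
screen recording: 5.598 Mbps × 4200 s × 1.12 = 26333.0 Mb
TV episode: 5.638 Mbps × 1740 s × 1.12 = 10987.3 Mb
Total: 831544.3 Mb = 103943.0 MB.
At 100 Mbps: 831544.3 / 100 = 8315 s ≈ 2.31 hours.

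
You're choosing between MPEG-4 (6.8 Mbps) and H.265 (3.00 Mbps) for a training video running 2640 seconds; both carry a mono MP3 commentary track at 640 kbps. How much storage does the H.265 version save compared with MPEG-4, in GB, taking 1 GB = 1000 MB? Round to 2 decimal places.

1.25 GB

Audio: 640 kbps = 0.640 Mbps.
MPEG-4: 7.440 Mbps × 2640 s = 19641.6 Mb = 2.455 GB.
H.265: 3.640 Mbps × 2640 s = 9609.6 Mb = 1.201 GB.
Saving: 2.455 − 1.201 = 1.254 GB.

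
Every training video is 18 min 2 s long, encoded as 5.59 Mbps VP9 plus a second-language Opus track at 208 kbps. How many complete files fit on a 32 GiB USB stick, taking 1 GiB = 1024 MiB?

43

18 min 2 s = 1082 s
Audio: 208 kbps = 0.208 Mbps.
Total bitrate: 5.798 Mbps.
Per item: 5.798 Mbps × 1082 s = 6,273 Mb = 784.2 MB.
Capacity: 32 GiB = 274,878 Mb; 43.82 items → 43 complete.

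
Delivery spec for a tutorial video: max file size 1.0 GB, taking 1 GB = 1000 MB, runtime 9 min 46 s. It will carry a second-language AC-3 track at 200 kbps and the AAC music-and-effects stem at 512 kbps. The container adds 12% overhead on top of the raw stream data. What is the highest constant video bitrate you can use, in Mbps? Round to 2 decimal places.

11.48 Mbps

Budget: 1.0 GB = 8000.0 Mb.
Stream payload after overhead: 8000.0 / 1.12 = 7142.9 Mb.
9 min 46 s = 586 s
Total bitrate budget: 7142.9 Mb / 586 s = 12.189 Mbps.
Audio total: 200 + 512 = 712 kbps = 0.712 Mbps.
Video: 12.189 − 0.712 = 11.477 Mbps.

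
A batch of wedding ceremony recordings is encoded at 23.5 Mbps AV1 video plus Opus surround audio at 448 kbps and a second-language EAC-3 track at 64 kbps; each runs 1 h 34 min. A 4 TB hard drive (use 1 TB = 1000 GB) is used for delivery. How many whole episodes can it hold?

1 h 34 min = 94 min = 5640 s
Audio total: 448 + 64 = 512 kbps = 0.512 Mbps.
Total bitrate: 24.012 Mbps.
Per item: 24.012 Mbps × 5640 s = 135,428 Mb = 16,928 MB.
Capacity: 4 TB = 32,000,000 Mb; 236.29 items → 236 complete.

236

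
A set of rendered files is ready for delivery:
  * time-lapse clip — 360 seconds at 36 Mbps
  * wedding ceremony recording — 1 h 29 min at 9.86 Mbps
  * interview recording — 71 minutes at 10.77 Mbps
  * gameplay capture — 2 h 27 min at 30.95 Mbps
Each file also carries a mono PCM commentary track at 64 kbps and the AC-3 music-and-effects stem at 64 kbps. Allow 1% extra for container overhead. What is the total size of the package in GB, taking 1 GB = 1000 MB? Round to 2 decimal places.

Audio total: 64 + 64 = 128 kbps = 0.128 Mbps.
time-lapse clip: 36.128 Mbps × 360 s × 1.01 = 13136.1 Mb
wedding ceremony recording: 9.988 Mbps × 5340 s × 1.01 = 53869.3 Mb
interview recording: 10.898 Mbps × 4260 s × 1.01 = 46889.7 Mb
gameplay capture: 31.078 Mbps × 8820 s × 1.01 = 276849.0 Mb
Total: 390744.2 Mb = 48843.0 MB.
= 48.84 GB.

48.84 GB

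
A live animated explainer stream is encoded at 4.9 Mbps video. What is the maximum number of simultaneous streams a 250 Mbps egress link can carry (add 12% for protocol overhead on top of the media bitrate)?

45

On the wire with 12% overhead: 5.488 Mbps.
250 Mbps = 250.0 Mbps; 250.0 / 5.488 = 45.55 → 45 viewers.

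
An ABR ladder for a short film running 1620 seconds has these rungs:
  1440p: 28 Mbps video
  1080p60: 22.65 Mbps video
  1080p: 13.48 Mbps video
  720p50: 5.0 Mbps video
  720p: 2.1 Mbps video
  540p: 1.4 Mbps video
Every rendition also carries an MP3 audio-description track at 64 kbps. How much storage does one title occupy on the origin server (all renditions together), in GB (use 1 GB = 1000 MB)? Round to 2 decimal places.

Audio: 64 kbps = 0.064 Mbps.
Sum of rendition bitrates: (28+0.064) + (22.65+0.064) + (13.48+0.064) + (5.0+0.064) + (2.1+0.064) + (1.4+0.064) = 73.014 Mbps.
× 1620 s = 118,283 Mb = 14,785 MB = 14.79 GB.

14.79 GB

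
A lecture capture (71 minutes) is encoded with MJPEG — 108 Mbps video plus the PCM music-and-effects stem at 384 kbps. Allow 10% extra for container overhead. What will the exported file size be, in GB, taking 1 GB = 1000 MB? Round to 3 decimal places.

71 min = 4260 s
Audio: 384 kbps = 0.384 Mbps.
Total bitrate: 108 + 0.384 = 108.384 Mbps.
Stream data: 108.384 Mbps × 4260 s = 461715.8 Mb.
With 10% container overhead: ×1.10.
507,887 Mb ÷ 8 = 63,486 MB → 63.49 GB.

63.486 GB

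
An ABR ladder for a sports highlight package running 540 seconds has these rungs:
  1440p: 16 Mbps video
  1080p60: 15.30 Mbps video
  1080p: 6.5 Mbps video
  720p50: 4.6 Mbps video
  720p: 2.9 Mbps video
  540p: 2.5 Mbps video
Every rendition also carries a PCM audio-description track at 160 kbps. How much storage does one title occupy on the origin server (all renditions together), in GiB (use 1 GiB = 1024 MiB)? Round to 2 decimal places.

Audio: 160 kbps = 0.160 Mbps.
Sum of rendition bitrates: (16+0.160) + (15.30+0.160) + (6.5+0.160) + (4.6+0.160) + (2.9+0.160) + (2.5+0.160) = 48.760 Mbps.
× 540 s = 26,330 Mb = 3,291 MB = 3.065 GiB.

3.07 GiB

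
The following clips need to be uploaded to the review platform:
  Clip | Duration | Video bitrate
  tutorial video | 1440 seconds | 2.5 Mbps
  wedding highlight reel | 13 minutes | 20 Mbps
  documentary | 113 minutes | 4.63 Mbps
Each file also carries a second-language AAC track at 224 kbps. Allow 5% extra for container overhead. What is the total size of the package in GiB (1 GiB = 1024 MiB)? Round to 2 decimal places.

Audio: 224 kbps = 0.224 Mbps.
tutorial video: 2.724 Mbps × 1440 s × 1.05 = 4118.7 Mb
wedding highlight reel: 20.224 Mbps × 780 s × 1.05 = 16563.5 Mb
documentary: 4.854 Mbps × 6780 s × 1.05 = 34555.6 Mb
Total: 55237.8 Mb = 6904.7 MB.
= 6.431 GiB.

6.43 GiB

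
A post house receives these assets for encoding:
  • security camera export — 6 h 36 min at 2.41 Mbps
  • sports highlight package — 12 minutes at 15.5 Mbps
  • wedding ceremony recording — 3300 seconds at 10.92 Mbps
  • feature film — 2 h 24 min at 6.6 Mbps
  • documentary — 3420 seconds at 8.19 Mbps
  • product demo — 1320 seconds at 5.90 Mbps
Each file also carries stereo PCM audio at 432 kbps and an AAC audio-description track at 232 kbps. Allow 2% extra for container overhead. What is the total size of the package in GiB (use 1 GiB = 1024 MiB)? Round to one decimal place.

Audio total: 432 + 232 = 664 kbps = 0.664 Mbps.
security camera export: 3.074 Mbps × 23760 s × 1.02 = 74499.0 Mb
sports highlight package: 16.164 Mbps × 720 s × 1.02 = 11870.8 Mb
wedding ceremony recording: 11.584 Mbps × 3300 s × 1.02 = 38991.7 Mb
feature film: 7.264 Mbps × 8640 s × 1.02 = 64016.2 Mb
documentary: 8.854 Mbps × 3420 s × 1.02 = 30886.3 Mb
product demo: 6.564 Mbps × 1320 s × 1.02 = 8837.8 Mb
Total: 229101.8 Mb = 28637.7 MB.
= 26.67 GiB.

26.7 GiB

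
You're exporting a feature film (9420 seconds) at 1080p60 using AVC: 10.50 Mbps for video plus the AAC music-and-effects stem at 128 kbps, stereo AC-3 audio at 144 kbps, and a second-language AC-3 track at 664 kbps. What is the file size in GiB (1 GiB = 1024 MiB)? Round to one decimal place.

Audio total: 128 + 144 + 664 = 936 kbps = 0.936 Mbps.
Total bitrate: 10.50 + 0.936 = 11.436 Mbps.
Stream data: 11.436 Mbps × 9420 s = 107727.1 Mb.
107,727 Mb = 13,465,890,000 bytes ÷ 1,073,741,824 = 12.54 GiB.

12.5 GiB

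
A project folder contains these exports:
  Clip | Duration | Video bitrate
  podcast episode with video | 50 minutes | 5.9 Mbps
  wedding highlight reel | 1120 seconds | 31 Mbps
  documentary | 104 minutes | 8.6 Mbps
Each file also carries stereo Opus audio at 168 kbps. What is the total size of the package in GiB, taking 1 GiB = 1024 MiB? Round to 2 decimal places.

Audio: 168 kbps = 0.168 Mbps.
podcast episode with video: 6.068 Mbps × 3000 s = 18204.0 Mb
wedding highlight reel: 31.168 Mbps × 1120 s = 34908.2 Mb
documentary: 8.768 Mbps × 6240 s = 54712.3 Mb
Total: 107824.5 Mb = 13478.1 MB.
= 12.55 GiB.

12.55 GiB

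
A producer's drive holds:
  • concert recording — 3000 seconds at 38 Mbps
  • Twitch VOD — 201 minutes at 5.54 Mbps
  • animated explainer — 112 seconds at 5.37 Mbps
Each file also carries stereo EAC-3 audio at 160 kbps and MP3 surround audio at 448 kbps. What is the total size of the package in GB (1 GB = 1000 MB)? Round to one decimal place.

23.8 GB

Audio total: 160 + 448 = 608 kbps = 0.608 Mbps.
concert recording: 38.608 Mbps × 3000 s = 115824.0 Mb
Twitch VOD: 6.148 Mbps × 12060 s = 74144.9 Mb
animated explainer: 5.978 Mbps × 112 s = 669.5 Mb
Total: 190638.4 Mb = 23829.8 MB.
= 23.83 GB.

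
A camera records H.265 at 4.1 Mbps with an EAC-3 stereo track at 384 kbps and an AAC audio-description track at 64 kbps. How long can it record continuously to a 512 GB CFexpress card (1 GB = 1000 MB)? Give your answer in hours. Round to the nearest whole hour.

Audio total: 384 + 64 = 448 kbps = 0.448 Mbps.
Total bitrate: 4.1 + 0.448 = 4.548 Mbps.
Capacity: 512 GB = 4,096,000 Mb.
Recording time: 4,096,000 / 4.548 = 900,616 s ≈ 250 hours.

250 hours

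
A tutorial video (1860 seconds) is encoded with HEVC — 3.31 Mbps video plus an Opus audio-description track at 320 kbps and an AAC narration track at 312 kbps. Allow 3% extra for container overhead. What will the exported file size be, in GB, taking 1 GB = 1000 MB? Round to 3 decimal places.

Audio total: 320 + 312 = 632 kbps = 0.632 Mbps.
Total bitrate: 3.31 + 0.632 = 3.942 Mbps.
Stream data: 3.942 Mbps × 1860 s = 7332.1 Mb.
With 3% container overhead: ×1.03.
7,552 Mb ÷ 8 = 944.0 MB → 0.944 GB.

0.944 GB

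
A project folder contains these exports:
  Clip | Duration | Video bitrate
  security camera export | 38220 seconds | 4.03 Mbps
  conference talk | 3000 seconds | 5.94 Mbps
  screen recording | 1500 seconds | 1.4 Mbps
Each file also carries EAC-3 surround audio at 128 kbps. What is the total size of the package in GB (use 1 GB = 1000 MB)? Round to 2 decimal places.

22.43 GB

Audio: 128 kbps = 0.128 Mbps.
security camera export: 4.158 Mbps × 38220 s = 158918.8 Mb
conference talk: 6.068 Mbps × 3000 s = 18204.0 Mb
screen recording: 1.528 Mbps × 1500 s = 2292.0 Mb
Total: 179414.8 Mb = 22426.8 MB.
= 22.43 GB.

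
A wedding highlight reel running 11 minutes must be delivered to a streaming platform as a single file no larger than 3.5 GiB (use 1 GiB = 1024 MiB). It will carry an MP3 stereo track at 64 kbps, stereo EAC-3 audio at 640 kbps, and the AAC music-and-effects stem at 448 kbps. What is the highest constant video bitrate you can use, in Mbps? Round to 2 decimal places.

Budget: 3.5 GiB = 30064.8 Mb.
11 min = 660 s
Total bitrate budget: 30064.8 Mb / 660 s = 45.553 Mbps.
Audio total: 64 + 640 + 448 = 1152 kbps = 1.152 Mbps.
Video: 45.553 − 1.152 = 44.401 Mbps.

44.40 Mbps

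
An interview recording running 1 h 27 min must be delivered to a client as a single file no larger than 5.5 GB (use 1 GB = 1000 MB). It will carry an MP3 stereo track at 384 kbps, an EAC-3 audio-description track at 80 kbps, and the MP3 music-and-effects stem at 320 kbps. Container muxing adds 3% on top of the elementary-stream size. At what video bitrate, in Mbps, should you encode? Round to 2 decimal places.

7.40 Mbps

Budget: 5.5 GB = 44000.0 Mb.
Stream payload after overhead: 44000.0 / 1.03 = 42718.4 Mb.
1 h 27 min = 87 min = 5220 s
Total bitrate budget: 42718.4 Mb / 5220 s = 8.184 Mbps.
Audio total: 384 + 80 + 320 = 784 kbps = 0.784 Mbps.
Video: 8.184 − 0.784 = 7.400 Mbps.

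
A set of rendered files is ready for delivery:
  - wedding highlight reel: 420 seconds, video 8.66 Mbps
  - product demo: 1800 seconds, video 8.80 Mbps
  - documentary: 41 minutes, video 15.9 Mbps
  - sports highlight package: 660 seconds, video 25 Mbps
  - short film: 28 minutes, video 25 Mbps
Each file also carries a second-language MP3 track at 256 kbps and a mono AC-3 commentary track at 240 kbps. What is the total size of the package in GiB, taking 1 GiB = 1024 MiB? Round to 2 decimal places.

Audio total: 256 + 240 = 496 kbps = 0.496 Mbps.
wedding highlight reel: 9.156 Mbps × 420 s = 3845.5 Mb
product demo: 9.296 Mbps × 1800 s = 16732.8 Mb
documentary: 16.396 Mbps × 2460 s = 40334.2 Mb
sports highlight package: 25.496 Mbps × 660 s = 16827.4 Mb
short film: 25.496 Mbps × 1680 s = 42833.3 Mb
Total: 120573.1 Mb = 15071.6 MB.
= 14.04 GiB.

14.04 GiB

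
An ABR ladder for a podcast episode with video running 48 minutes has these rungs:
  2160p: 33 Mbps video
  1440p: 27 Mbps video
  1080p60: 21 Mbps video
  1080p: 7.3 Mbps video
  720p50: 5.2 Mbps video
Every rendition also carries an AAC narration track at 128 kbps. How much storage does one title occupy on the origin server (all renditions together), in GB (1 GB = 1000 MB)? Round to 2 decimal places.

33.89 GB

48 min = 2880 s
Audio: 128 kbps = 0.128 Mbps.
Sum of rendition bitrates: (33+0.128) + (27+0.128) + (21+0.128) + (7.3+0.128) + (5.2+0.128) = 94.140 Mbps.
× 2880 s = 271,123 Mb = 33,890 MB = 33.89 GB.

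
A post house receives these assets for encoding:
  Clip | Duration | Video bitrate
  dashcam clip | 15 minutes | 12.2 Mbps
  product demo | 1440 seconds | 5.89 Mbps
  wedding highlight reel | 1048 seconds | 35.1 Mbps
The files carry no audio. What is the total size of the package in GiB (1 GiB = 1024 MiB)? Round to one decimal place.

dashcam clip: 12.200 Mbps × 900 s = 10980.0 Mb
product demo: 5.890 Mbps × 1440 s = 8481.6 Mb
wedding highlight reel: 35.100 Mbps × 1048 s = 36784.8 Mb
Total: 56246.4 Mb = 7030.8 MB.
= 6.548 GiB.

6.5 GiB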